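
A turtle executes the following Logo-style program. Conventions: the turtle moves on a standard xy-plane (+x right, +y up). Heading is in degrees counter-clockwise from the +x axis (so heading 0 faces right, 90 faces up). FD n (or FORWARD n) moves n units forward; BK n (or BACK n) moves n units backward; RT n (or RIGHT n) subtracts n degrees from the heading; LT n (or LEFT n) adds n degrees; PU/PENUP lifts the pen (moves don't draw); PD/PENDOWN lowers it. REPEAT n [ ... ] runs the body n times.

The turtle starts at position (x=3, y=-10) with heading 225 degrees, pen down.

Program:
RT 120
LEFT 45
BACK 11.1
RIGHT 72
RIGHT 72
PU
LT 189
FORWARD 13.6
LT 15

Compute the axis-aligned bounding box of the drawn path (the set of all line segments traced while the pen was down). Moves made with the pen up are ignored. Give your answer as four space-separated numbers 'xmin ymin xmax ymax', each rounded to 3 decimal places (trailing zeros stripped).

Executing turtle program step by step:
Start: pos=(3,-10), heading=225, pen down
RT 120: heading 225 -> 105
LT 45: heading 105 -> 150
BK 11.1: (3,-10) -> (12.613,-15.55) [heading=150, draw]
RT 72: heading 150 -> 78
RT 72: heading 78 -> 6
PU: pen up
LT 189: heading 6 -> 195
FD 13.6: (12.613,-15.55) -> (-0.524,-19.07) [heading=195, move]
LT 15: heading 195 -> 210
Final: pos=(-0.524,-19.07), heading=210, 1 segment(s) drawn

Segment endpoints: x in {3, 12.613}, y in {-15.55, -10}
xmin=3, ymin=-15.55, xmax=12.613, ymax=-10

Answer: 3 -15.55 12.613 -10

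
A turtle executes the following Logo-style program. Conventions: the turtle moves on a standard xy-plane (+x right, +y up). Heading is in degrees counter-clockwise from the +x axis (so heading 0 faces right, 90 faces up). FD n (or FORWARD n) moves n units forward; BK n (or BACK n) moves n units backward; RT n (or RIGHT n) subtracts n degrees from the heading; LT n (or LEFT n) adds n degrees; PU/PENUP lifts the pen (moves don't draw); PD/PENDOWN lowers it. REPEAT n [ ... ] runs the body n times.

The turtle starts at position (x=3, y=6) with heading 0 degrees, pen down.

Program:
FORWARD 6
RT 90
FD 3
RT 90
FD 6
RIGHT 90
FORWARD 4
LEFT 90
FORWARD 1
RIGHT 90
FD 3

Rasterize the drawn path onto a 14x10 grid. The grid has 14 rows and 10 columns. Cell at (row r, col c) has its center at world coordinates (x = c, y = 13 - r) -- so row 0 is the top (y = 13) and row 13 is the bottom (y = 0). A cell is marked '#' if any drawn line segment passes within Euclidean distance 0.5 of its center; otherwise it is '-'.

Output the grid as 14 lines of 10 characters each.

Answer: ----------
----------
----------
--#-------
--#-------
--#-------
--##------
---#######
---#-----#
---#-----#
---#######
----------
----------
----------

Derivation:
Segment 0: (3,6) -> (9,6)
Segment 1: (9,6) -> (9,3)
Segment 2: (9,3) -> (3,3)
Segment 3: (3,3) -> (3,7)
Segment 4: (3,7) -> (2,7)
Segment 5: (2,7) -> (2,10)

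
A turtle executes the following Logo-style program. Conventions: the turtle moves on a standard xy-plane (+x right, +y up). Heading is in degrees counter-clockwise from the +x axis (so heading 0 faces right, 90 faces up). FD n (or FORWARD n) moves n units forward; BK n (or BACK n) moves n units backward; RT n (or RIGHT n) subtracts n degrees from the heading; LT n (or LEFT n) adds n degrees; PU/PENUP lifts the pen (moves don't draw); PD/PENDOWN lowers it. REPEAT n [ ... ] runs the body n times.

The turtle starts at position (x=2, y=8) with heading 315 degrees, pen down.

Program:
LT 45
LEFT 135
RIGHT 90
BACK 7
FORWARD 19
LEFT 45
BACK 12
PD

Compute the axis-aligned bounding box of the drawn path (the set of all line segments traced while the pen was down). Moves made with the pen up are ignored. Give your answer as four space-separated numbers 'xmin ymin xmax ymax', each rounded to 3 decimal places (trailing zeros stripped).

Executing turtle program step by step:
Start: pos=(2,8), heading=315, pen down
LT 45: heading 315 -> 0
LT 135: heading 0 -> 135
RT 90: heading 135 -> 45
BK 7: (2,8) -> (-2.95,3.05) [heading=45, draw]
FD 19: (-2.95,3.05) -> (10.485,16.485) [heading=45, draw]
LT 45: heading 45 -> 90
BK 12: (10.485,16.485) -> (10.485,4.485) [heading=90, draw]
PD: pen down
Final: pos=(10.485,4.485), heading=90, 3 segment(s) drawn

Segment endpoints: x in {-2.95, 2, 10.485, 10.485}, y in {3.05, 4.485, 8, 16.485}
xmin=-2.95, ymin=3.05, xmax=10.485, ymax=16.485

Answer: -2.95 3.05 10.485 16.485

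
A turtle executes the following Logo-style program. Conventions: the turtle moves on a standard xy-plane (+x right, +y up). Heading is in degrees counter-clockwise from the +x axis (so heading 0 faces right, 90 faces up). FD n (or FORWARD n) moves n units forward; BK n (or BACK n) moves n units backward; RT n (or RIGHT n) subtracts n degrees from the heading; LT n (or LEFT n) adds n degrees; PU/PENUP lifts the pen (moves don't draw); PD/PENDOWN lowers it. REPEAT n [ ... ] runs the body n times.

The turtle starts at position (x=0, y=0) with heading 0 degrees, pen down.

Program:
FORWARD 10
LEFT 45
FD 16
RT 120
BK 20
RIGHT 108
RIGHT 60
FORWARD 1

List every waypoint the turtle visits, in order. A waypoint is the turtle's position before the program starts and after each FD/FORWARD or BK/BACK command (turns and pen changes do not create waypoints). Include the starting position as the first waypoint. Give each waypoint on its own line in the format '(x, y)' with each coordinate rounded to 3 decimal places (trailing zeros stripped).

Answer: (0, 0)
(10, 0)
(21.314, 11.314)
(16.137, 30.632)
(15.683, 31.523)

Derivation:
Executing turtle program step by step:
Start: pos=(0,0), heading=0, pen down
FD 10: (0,0) -> (10,0) [heading=0, draw]
LT 45: heading 0 -> 45
FD 16: (10,0) -> (21.314,11.314) [heading=45, draw]
RT 120: heading 45 -> 285
BK 20: (21.314,11.314) -> (16.137,30.632) [heading=285, draw]
RT 108: heading 285 -> 177
RT 60: heading 177 -> 117
FD 1: (16.137,30.632) -> (15.683,31.523) [heading=117, draw]
Final: pos=(15.683,31.523), heading=117, 4 segment(s) drawn
Waypoints (5 total):
(0, 0)
(10, 0)
(21.314, 11.314)
(16.137, 30.632)
(15.683, 31.523)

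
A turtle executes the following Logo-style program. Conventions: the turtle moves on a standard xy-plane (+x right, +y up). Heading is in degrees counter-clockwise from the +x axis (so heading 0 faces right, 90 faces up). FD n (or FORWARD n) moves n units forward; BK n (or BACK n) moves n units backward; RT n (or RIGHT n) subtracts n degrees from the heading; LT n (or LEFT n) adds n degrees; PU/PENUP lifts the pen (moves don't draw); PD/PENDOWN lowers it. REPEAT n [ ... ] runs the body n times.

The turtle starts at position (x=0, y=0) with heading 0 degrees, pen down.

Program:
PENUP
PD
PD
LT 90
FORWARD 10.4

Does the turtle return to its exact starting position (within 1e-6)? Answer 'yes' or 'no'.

Answer: no

Derivation:
Executing turtle program step by step:
Start: pos=(0,0), heading=0, pen down
PU: pen up
PD: pen down
PD: pen down
LT 90: heading 0 -> 90
FD 10.4: (0,0) -> (0,10.4) [heading=90, draw]
Final: pos=(0,10.4), heading=90, 1 segment(s) drawn

Start position: (0, 0)
Final position: (0, 10.4)
Distance = 10.4; >= 1e-6 -> NOT closed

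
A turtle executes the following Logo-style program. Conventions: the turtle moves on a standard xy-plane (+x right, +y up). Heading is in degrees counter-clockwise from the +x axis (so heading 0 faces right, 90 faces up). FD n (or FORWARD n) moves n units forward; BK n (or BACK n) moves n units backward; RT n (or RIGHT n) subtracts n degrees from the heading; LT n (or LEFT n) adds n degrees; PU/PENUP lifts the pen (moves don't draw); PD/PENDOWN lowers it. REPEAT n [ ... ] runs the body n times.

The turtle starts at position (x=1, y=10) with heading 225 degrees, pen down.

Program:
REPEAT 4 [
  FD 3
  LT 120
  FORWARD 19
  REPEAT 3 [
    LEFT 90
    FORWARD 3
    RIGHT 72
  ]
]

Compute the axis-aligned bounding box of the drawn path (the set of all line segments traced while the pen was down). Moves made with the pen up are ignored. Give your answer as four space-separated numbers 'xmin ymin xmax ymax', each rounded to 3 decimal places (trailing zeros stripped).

Executing turtle program step by step:
Start: pos=(1,10), heading=225, pen down
REPEAT 4 [
  -- iteration 1/4 --
  FD 3: (1,10) -> (-1.121,7.879) [heading=225, draw]
  LT 120: heading 225 -> 345
  FD 19: (-1.121,7.879) -> (17.231,2.961) [heading=345, draw]
  REPEAT 3 [
    -- iteration 1/3 --
    LT 90: heading 345 -> 75
    FD 3: (17.231,2.961) -> (18.008,5.859) [heading=75, draw]
    RT 72: heading 75 -> 3
    -- iteration 2/3 --
    LT 90: heading 3 -> 93
    FD 3: (18.008,5.859) -> (17.851,8.855) [heading=93, draw]
    RT 72: heading 93 -> 21
    -- iteration 3/3 --
    LT 90: heading 21 -> 111
    FD 3: (17.851,8.855) -> (16.776,11.656) [heading=111, draw]
    RT 72: heading 111 -> 39
  ]
  -- iteration 2/4 --
  FD 3: (16.776,11.656) -> (19.107,13.543) [heading=39, draw]
  LT 120: heading 39 -> 159
  FD 19: (19.107,13.543) -> (1.369,20.352) [heading=159, draw]
  REPEAT 3 [
    -- iteration 1/3 --
    LT 90: heading 159 -> 249
    FD 3: (1.369,20.352) -> (0.294,17.552) [heading=249, draw]
    RT 72: heading 249 -> 177
    -- iteration 2/3 --
    LT 90: heading 177 -> 267
    FD 3: (0.294,17.552) -> (0.137,14.556) [heading=267, draw]
    RT 72: heading 267 -> 195
    -- iteration 3/3 --
    LT 90: heading 195 -> 285
    FD 3: (0.137,14.556) -> (0.913,11.658) [heading=285, draw]
    RT 72: heading 285 -> 213
  ]
  -- iteration 3/4 --
  FD 3: (0.913,11.658) -> (-1.603,10.024) [heading=213, draw]
  LT 120: heading 213 -> 333
  FD 19: (-1.603,10.024) -> (15.326,1.398) [heading=333, draw]
  REPEAT 3 [
    -- iteration 1/3 --
    LT 90: heading 333 -> 63
    FD 3: (15.326,1.398) -> (16.688,4.071) [heading=63, draw]
    RT 72: heading 63 -> 351
    -- iteration 2/3 --
    LT 90: heading 351 -> 81
    FD 3: (16.688,4.071) -> (17.158,7.034) [heading=81, draw]
    RT 72: heading 81 -> 9
    -- iteration 3/3 --
    LT 90: heading 9 -> 99
    FD 3: (17.158,7.034) -> (16.688,9.997) [heading=99, draw]
    RT 72: heading 99 -> 27
  ]
  -- iteration 4/4 --
  FD 3: (16.688,9.997) -> (19.361,11.359) [heading=27, draw]
  LT 120: heading 27 -> 147
  FD 19: (19.361,11.359) -> (3.427,21.708) [heading=147, draw]
  REPEAT 3 [
    -- iteration 1/3 --
    LT 90: heading 147 -> 237
    FD 3: (3.427,21.708) -> (1.793,19.192) [heading=237, draw]
    RT 72: heading 237 -> 165
    -- iteration 2/3 --
    LT 90: heading 165 -> 255
    FD 3: (1.793,19.192) -> (1.016,16.294) [heading=255, draw]
    RT 72: heading 255 -> 183
    -- iteration 3/3 --
    LT 90: heading 183 -> 273
    FD 3: (1.016,16.294) -> (1.173,13.298) [heading=273, draw]
    RT 72: heading 273 -> 201
  ]
]
Final: pos=(1.173,13.298), heading=201, 20 segment(s) drawn

Segment endpoints: x in {-1.603, -1.121, 0.137, 0.294, 0.913, 1, 1.016, 1.173, 1.369, 1.793, 3.427, 15.326, 16.688, 16.688, 16.776, 17.158, 17.231, 17.851, 18.008, 19.107, 19.361}, y in {1.398, 2.961, 4.071, 5.859, 7.034, 7.879, 8.855, 9.997, 10, 10.024, 11.359, 11.656, 11.658, 13.298, 13.543, 14.556, 16.294, 17.552, 19.192, 20.352, 21.708}
xmin=-1.603, ymin=1.398, xmax=19.361, ymax=21.708

Answer: -1.603 1.398 19.361 21.708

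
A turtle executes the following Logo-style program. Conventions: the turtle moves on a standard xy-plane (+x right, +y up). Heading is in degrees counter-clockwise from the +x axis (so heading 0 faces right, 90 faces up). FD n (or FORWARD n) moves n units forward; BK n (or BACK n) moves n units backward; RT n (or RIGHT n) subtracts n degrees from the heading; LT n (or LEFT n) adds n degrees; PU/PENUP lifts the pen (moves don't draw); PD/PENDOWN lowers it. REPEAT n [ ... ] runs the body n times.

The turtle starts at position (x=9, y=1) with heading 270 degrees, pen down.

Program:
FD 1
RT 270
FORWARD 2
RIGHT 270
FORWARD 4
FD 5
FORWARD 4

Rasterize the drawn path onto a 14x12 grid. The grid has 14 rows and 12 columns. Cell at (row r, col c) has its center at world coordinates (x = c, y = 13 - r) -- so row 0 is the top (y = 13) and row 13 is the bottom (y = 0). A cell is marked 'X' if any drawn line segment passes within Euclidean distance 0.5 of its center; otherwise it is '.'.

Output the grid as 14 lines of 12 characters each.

Segment 0: (9,1) -> (9,0)
Segment 1: (9,0) -> (11,0)
Segment 2: (11,0) -> (11,4)
Segment 3: (11,4) -> (11,9)
Segment 4: (11,9) -> (11,13)

Answer: ...........X
...........X
...........X
...........X
...........X
...........X
...........X
...........X
...........X
...........X
...........X
...........X
.........X.X
.........XXX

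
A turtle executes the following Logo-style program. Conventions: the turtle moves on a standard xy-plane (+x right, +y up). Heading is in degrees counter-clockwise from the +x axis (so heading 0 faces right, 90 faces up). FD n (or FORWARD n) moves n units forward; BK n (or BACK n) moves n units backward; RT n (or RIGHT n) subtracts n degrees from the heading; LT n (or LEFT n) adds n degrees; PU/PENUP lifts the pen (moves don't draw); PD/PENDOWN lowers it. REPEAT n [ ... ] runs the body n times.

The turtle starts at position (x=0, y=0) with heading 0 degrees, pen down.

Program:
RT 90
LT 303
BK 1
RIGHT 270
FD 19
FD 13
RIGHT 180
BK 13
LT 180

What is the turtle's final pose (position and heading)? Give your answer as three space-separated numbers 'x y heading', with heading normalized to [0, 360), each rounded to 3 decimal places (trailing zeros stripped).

Executing turtle program step by step:
Start: pos=(0,0), heading=0, pen down
RT 90: heading 0 -> 270
LT 303: heading 270 -> 213
BK 1: (0,0) -> (0.839,0.545) [heading=213, draw]
RT 270: heading 213 -> 303
FD 19: (0.839,0.545) -> (11.187,-15.39) [heading=303, draw]
FD 13: (11.187,-15.39) -> (18.267,-26.293) [heading=303, draw]
RT 180: heading 303 -> 123
BK 13: (18.267,-26.293) -> (25.347,-37.196) [heading=123, draw]
LT 180: heading 123 -> 303
Final: pos=(25.347,-37.196), heading=303, 4 segment(s) drawn

Answer: 25.347 -37.196 303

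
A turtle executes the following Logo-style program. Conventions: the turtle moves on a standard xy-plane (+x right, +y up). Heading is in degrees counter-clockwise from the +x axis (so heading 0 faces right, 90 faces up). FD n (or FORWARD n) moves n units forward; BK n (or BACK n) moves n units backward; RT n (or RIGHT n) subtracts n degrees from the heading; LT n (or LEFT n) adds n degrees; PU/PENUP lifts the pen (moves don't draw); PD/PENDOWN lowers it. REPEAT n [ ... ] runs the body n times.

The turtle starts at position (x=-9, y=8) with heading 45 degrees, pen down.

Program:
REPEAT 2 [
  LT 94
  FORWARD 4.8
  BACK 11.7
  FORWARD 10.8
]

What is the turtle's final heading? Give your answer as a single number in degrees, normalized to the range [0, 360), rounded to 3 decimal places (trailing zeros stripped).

Executing turtle program step by step:
Start: pos=(-9,8), heading=45, pen down
REPEAT 2 [
  -- iteration 1/2 --
  LT 94: heading 45 -> 139
  FD 4.8: (-9,8) -> (-12.623,11.149) [heading=139, draw]
  BK 11.7: (-12.623,11.149) -> (-3.793,3.473) [heading=139, draw]
  FD 10.8: (-3.793,3.473) -> (-11.943,10.559) [heading=139, draw]
  -- iteration 2/2 --
  LT 94: heading 139 -> 233
  FD 4.8: (-11.943,10.559) -> (-14.832,6.725) [heading=233, draw]
  BK 11.7: (-14.832,6.725) -> (-7.791,16.069) [heading=233, draw]
  FD 10.8: (-7.791,16.069) -> (-14.29,7.444) [heading=233, draw]
]
Final: pos=(-14.29,7.444), heading=233, 6 segment(s) drawn

Answer: 233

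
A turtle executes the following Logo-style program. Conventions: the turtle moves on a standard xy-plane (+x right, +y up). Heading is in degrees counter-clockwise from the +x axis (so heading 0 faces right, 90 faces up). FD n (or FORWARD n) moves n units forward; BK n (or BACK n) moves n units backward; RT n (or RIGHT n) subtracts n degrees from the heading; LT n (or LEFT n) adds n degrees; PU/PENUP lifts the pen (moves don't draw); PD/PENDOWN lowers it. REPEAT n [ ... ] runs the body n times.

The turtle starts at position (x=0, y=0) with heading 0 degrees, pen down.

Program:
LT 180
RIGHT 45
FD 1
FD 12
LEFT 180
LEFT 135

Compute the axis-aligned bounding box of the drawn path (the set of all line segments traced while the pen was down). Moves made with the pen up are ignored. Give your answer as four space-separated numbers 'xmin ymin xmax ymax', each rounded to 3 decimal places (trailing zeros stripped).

Executing turtle program step by step:
Start: pos=(0,0), heading=0, pen down
LT 180: heading 0 -> 180
RT 45: heading 180 -> 135
FD 1: (0,0) -> (-0.707,0.707) [heading=135, draw]
FD 12: (-0.707,0.707) -> (-9.192,9.192) [heading=135, draw]
LT 180: heading 135 -> 315
LT 135: heading 315 -> 90
Final: pos=(-9.192,9.192), heading=90, 2 segment(s) drawn

Segment endpoints: x in {-9.192, -0.707, 0}, y in {0, 0.707, 9.192}
xmin=-9.192, ymin=0, xmax=0, ymax=9.192

Answer: -9.192 0 0 9.192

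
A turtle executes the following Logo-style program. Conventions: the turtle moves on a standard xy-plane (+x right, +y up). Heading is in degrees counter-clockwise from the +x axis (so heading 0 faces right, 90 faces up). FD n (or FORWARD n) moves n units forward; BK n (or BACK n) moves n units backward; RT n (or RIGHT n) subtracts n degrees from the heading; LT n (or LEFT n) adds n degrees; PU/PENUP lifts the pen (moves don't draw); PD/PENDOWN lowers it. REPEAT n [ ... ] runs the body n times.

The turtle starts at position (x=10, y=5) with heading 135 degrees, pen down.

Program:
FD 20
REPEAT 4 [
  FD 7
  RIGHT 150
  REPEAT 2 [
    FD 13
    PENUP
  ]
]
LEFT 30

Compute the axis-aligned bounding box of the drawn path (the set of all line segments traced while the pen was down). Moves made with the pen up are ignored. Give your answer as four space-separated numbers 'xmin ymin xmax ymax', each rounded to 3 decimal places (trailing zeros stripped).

Executing turtle program step by step:
Start: pos=(10,5), heading=135, pen down
FD 20: (10,5) -> (-4.142,19.142) [heading=135, draw]
REPEAT 4 [
  -- iteration 1/4 --
  FD 7: (-4.142,19.142) -> (-9.092,24.092) [heading=135, draw]
  RT 150: heading 135 -> 345
  REPEAT 2 [
    -- iteration 1/2 --
    FD 13: (-9.092,24.092) -> (3.465,20.727) [heading=345, draw]
    PU: pen up
    -- iteration 2/2 --
    FD 13: (3.465,20.727) -> (16.022,17.363) [heading=345, move]
    PU: pen up
  ]
  -- iteration 2/4 --
  FD 7: (16.022,17.363) -> (22.784,15.551) [heading=345, move]
  RT 150: heading 345 -> 195
  REPEAT 2 [
    -- iteration 1/2 --
    FD 13: (22.784,15.551) -> (10.227,12.186) [heading=195, move]
    PU: pen up
    -- iteration 2/2 --
    FD 13: (10.227,12.186) -> (-2.33,8.822) [heading=195, move]
    PU: pen up
  ]
  -- iteration 3/4 --
  FD 7: (-2.33,8.822) -> (-9.092,7.01) [heading=195, move]
  RT 150: heading 195 -> 45
  REPEAT 2 [
    -- iteration 1/2 --
    FD 13: (-9.092,7.01) -> (0.101,16.202) [heading=45, move]
    PU: pen up
    -- iteration 2/2 --
    FD 13: (0.101,16.202) -> (9.293,25.395) [heading=45, move]
    PU: pen up
  ]
  -- iteration 4/4 --
  FD 7: (9.293,25.395) -> (14.243,30.344) [heading=45, move]
  RT 150: heading 45 -> 255
  REPEAT 2 [
    -- iteration 1/2 --
    FD 13: (14.243,30.344) -> (10.878,17.787) [heading=255, move]
    PU: pen up
    -- iteration 2/2 --
    FD 13: (10.878,17.787) -> (7.513,5.23) [heading=255, move]
    PU: pen up
  ]
]
LT 30: heading 255 -> 285
Final: pos=(7.513,5.23), heading=285, 3 segment(s) drawn

Segment endpoints: x in {-9.092, -4.142, 3.465, 10}, y in {5, 19.142, 20.727, 24.092}
xmin=-9.092, ymin=5, xmax=10, ymax=24.092

Answer: -9.092 5 10 24.092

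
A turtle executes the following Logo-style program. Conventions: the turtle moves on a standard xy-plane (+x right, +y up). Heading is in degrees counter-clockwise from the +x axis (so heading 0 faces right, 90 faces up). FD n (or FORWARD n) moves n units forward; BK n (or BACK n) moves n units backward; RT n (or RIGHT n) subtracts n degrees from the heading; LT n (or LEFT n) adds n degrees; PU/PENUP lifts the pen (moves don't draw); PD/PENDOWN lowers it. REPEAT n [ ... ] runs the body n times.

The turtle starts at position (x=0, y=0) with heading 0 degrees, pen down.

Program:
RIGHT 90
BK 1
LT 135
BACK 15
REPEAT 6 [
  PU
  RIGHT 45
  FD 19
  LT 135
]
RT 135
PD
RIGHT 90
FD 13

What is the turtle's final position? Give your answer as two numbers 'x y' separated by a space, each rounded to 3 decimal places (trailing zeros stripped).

Answer: 21.393 9.393

Derivation:
Executing turtle program step by step:
Start: pos=(0,0), heading=0, pen down
RT 90: heading 0 -> 270
BK 1: (0,0) -> (0,1) [heading=270, draw]
LT 135: heading 270 -> 45
BK 15: (0,1) -> (-10.607,-9.607) [heading=45, draw]
REPEAT 6 [
  -- iteration 1/6 --
  PU: pen up
  RT 45: heading 45 -> 0
  FD 19: (-10.607,-9.607) -> (8.393,-9.607) [heading=0, move]
  LT 135: heading 0 -> 135
  -- iteration 2/6 --
  PU: pen up
  RT 45: heading 135 -> 90
  FD 19: (8.393,-9.607) -> (8.393,9.393) [heading=90, move]
  LT 135: heading 90 -> 225
  -- iteration 3/6 --
  PU: pen up
  RT 45: heading 225 -> 180
  FD 19: (8.393,9.393) -> (-10.607,9.393) [heading=180, move]
  LT 135: heading 180 -> 315
  -- iteration 4/6 --
  PU: pen up
  RT 45: heading 315 -> 270
  FD 19: (-10.607,9.393) -> (-10.607,-9.607) [heading=270, move]
  LT 135: heading 270 -> 45
  -- iteration 5/6 --
  PU: pen up
  RT 45: heading 45 -> 0
  FD 19: (-10.607,-9.607) -> (8.393,-9.607) [heading=0, move]
  LT 135: heading 0 -> 135
  -- iteration 6/6 --
  PU: pen up
  RT 45: heading 135 -> 90
  FD 19: (8.393,-9.607) -> (8.393,9.393) [heading=90, move]
  LT 135: heading 90 -> 225
]
RT 135: heading 225 -> 90
PD: pen down
RT 90: heading 90 -> 0
FD 13: (8.393,9.393) -> (21.393,9.393) [heading=0, draw]
Final: pos=(21.393,9.393), heading=0, 3 segment(s) drawn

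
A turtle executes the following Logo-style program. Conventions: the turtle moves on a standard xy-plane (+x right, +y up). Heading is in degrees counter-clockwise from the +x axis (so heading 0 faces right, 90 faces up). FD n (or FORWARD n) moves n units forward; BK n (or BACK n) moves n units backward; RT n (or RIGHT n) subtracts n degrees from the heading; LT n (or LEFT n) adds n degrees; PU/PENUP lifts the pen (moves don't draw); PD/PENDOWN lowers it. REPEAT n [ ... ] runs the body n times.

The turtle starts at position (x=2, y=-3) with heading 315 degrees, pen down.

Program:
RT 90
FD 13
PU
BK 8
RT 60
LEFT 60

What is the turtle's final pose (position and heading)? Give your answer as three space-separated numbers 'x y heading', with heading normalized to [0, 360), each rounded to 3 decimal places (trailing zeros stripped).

Executing turtle program step by step:
Start: pos=(2,-3), heading=315, pen down
RT 90: heading 315 -> 225
FD 13: (2,-3) -> (-7.192,-12.192) [heading=225, draw]
PU: pen up
BK 8: (-7.192,-12.192) -> (-1.536,-6.536) [heading=225, move]
RT 60: heading 225 -> 165
LT 60: heading 165 -> 225
Final: pos=(-1.536,-6.536), heading=225, 1 segment(s) drawn

Answer: -1.536 -6.536 225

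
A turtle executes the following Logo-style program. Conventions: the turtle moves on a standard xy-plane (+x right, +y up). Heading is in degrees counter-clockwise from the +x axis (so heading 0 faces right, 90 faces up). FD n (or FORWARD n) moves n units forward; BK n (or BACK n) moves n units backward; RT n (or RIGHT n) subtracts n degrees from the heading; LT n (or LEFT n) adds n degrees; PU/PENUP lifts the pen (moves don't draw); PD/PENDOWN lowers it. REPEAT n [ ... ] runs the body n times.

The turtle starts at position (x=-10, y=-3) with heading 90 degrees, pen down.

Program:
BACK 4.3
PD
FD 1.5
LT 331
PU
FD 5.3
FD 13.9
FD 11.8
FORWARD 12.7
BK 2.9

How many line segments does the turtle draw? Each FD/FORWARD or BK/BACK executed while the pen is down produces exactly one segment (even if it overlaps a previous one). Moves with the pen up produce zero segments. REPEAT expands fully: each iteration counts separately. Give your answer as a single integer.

Executing turtle program step by step:
Start: pos=(-10,-3), heading=90, pen down
BK 4.3: (-10,-3) -> (-10,-7.3) [heading=90, draw]
PD: pen down
FD 1.5: (-10,-7.3) -> (-10,-5.8) [heading=90, draw]
LT 331: heading 90 -> 61
PU: pen up
FD 5.3: (-10,-5.8) -> (-7.431,-1.165) [heading=61, move]
FD 13.9: (-7.431,-1.165) -> (-0.692,10.993) [heading=61, move]
FD 11.8: (-0.692,10.993) -> (5.029,21.313) [heading=61, move]
FD 12.7: (5.029,21.313) -> (11.186,32.421) [heading=61, move]
BK 2.9: (11.186,32.421) -> (9.78,29.884) [heading=61, move]
Final: pos=(9.78,29.884), heading=61, 2 segment(s) drawn
Segments drawn: 2

Answer: 2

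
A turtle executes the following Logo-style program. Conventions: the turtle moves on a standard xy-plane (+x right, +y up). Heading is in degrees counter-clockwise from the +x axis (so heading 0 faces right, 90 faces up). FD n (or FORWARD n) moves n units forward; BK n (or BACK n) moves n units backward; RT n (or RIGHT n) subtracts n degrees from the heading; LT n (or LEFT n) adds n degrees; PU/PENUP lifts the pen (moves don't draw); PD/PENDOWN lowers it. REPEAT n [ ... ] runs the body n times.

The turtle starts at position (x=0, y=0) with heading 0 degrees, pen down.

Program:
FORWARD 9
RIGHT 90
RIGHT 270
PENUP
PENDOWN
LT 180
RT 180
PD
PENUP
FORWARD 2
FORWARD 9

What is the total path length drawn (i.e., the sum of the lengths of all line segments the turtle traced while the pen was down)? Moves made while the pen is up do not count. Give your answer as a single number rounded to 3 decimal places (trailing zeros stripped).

Answer: 9

Derivation:
Executing turtle program step by step:
Start: pos=(0,0), heading=0, pen down
FD 9: (0,0) -> (9,0) [heading=0, draw]
RT 90: heading 0 -> 270
RT 270: heading 270 -> 0
PU: pen up
PD: pen down
LT 180: heading 0 -> 180
RT 180: heading 180 -> 0
PD: pen down
PU: pen up
FD 2: (9,0) -> (11,0) [heading=0, move]
FD 9: (11,0) -> (20,0) [heading=0, move]
Final: pos=(20,0), heading=0, 1 segment(s) drawn

Segment lengths:
  seg 1: (0,0) -> (9,0), length = 9
Total = 9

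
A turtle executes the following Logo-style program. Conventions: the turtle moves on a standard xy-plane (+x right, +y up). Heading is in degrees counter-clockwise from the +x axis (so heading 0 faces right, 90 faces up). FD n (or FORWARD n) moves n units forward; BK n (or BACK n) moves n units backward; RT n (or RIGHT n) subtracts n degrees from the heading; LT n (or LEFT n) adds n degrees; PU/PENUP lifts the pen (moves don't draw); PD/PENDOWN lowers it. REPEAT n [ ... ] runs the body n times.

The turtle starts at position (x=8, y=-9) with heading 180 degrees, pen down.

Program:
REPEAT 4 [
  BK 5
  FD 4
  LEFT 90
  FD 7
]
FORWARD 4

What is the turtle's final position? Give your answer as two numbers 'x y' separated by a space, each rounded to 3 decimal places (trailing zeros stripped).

Executing turtle program step by step:
Start: pos=(8,-9), heading=180, pen down
REPEAT 4 [
  -- iteration 1/4 --
  BK 5: (8,-9) -> (13,-9) [heading=180, draw]
  FD 4: (13,-9) -> (9,-9) [heading=180, draw]
  LT 90: heading 180 -> 270
  FD 7: (9,-9) -> (9,-16) [heading=270, draw]
  -- iteration 2/4 --
  BK 5: (9,-16) -> (9,-11) [heading=270, draw]
  FD 4: (9,-11) -> (9,-15) [heading=270, draw]
  LT 90: heading 270 -> 0
  FD 7: (9,-15) -> (16,-15) [heading=0, draw]
  -- iteration 3/4 --
  BK 5: (16,-15) -> (11,-15) [heading=0, draw]
  FD 4: (11,-15) -> (15,-15) [heading=0, draw]
  LT 90: heading 0 -> 90
  FD 7: (15,-15) -> (15,-8) [heading=90, draw]
  -- iteration 4/4 --
  BK 5: (15,-8) -> (15,-13) [heading=90, draw]
  FD 4: (15,-13) -> (15,-9) [heading=90, draw]
  LT 90: heading 90 -> 180
  FD 7: (15,-9) -> (8,-9) [heading=180, draw]
]
FD 4: (8,-9) -> (4,-9) [heading=180, draw]
Final: pos=(4,-9), heading=180, 13 segment(s) drawn

Answer: 4 -9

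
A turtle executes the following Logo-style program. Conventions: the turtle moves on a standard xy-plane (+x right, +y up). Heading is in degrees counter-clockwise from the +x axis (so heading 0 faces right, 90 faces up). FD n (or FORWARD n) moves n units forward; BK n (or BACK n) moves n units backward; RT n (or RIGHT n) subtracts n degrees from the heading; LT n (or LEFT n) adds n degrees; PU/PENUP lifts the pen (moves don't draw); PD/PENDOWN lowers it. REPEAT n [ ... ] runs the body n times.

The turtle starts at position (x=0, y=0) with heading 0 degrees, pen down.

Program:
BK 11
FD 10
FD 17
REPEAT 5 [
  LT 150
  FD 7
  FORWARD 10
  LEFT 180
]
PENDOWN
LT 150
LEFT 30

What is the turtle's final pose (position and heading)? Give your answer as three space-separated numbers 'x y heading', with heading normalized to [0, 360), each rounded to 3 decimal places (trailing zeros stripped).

Answer: 16 63.445 30

Derivation:
Executing turtle program step by step:
Start: pos=(0,0), heading=0, pen down
BK 11: (0,0) -> (-11,0) [heading=0, draw]
FD 10: (-11,0) -> (-1,0) [heading=0, draw]
FD 17: (-1,0) -> (16,0) [heading=0, draw]
REPEAT 5 [
  -- iteration 1/5 --
  LT 150: heading 0 -> 150
  FD 7: (16,0) -> (9.938,3.5) [heading=150, draw]
  FD 10: (9.938,3.5) -> (1.278,8.5) [heading=150, draw]
  LT 180: heading 150 -> 330
  -- iteration 2/5 --
  LT 150: heading 330 -> 120
  FD 7: (1.278,8.5) -> (-2.222,14.562) [heading=120, draw]
  FD 10: (-2.222,14.562) -> (-7.222,23.222) [heading=120, draw]
  LT 180: heading 120 -> 300
  -- iteration 3/5 --
  LT 150: heading 300 -> 90
  FD 7: (-7.222,23.222) -> (-7.222,30.222) [heading=90, draw]
  FD 10: (-7.222,30.222) -> (-7.222,40.222) [heading=90, draw]
  LT 180: heading 90 -> 270
  -- iteration 4/5 --
  LT 150: heading 270 -> 60
  FD 7: (-7.222,40.222) -> (-3.722,46.285) [heading=60, draw]
  FD 10: (-3.722,46.285) -> (1.278,54.945) [heading=60, draw]
  LT 180: heading 60 -> 240
  -- iteration 5/5 --
  LT 150: heading 240 -> 30
  FD 7: (1.278,54.945) -> (7.34,58.445) [heading=30, draw]
  FD 10: (7.34,58.445) -> (16,63.445) [heading=30, draw]
  LT 180: heading 30 -> 210
]
PD: pen down
LT 150: heading 210 -> 0
LT 30: heading 0 -> 30
Final: pos=(16,63.445), heading=30, 13 segment(s) drawn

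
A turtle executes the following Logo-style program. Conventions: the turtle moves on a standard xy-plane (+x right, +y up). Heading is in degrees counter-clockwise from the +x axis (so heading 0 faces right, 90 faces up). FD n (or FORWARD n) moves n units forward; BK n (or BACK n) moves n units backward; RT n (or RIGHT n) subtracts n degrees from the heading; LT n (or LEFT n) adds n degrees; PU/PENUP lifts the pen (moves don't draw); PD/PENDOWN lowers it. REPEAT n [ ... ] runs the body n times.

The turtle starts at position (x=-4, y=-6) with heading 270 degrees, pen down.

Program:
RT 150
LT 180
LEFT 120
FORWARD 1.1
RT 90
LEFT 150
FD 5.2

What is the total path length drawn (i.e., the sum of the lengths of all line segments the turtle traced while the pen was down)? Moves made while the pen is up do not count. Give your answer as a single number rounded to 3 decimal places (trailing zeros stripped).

Executing turtle program step by step:
Start: pos=(-4,-6), heading=270, pen down
RT 150: heading 270 -> 120
LT 180: heading 120 -> 300
LT 120: heading 300 -> 60
FD 1.1: (-4,-6) -> (-3.45,-5.047) [heading=60, draw]
RT 90: heading 60 -> 330
LT 150: heading 330 -> 120
FD 5.2: (-3.45,-5.047) -> (-6.05,-0.544) [heading=120, draw]
Final: pos=(-6.05,-0.544), heading=120, 2 segment(s) drawn

Segment lengths:
  seg 1: (-4,-6) -> (-3.45,-5.047), length = 1.1
  seg 2: (-3.45,-5.047) -> (-6.05,-0.544), length = 5.2
Total = 6.3

Answer: 6.3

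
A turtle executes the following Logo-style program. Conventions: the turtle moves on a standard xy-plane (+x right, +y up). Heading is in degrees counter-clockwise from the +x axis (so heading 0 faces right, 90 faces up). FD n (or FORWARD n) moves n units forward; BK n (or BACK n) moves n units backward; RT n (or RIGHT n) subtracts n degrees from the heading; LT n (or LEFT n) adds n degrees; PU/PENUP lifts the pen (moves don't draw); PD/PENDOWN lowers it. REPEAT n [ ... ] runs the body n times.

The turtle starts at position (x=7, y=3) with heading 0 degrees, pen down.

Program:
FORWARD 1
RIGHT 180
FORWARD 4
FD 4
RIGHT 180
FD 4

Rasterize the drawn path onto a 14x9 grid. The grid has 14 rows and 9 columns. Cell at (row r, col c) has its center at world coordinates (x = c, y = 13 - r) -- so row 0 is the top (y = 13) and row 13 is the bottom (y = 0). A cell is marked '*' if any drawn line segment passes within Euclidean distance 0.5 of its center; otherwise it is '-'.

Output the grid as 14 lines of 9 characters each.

Answer: ---------
---------
---------
---------
---------
---------
---------
---------
---------
---------
*********
---------
---------
---------

Derivation:
Segment 0: (7,3) -> (8,3)
Segment 1: (8,3) -> (4,3)
Segment 2: (4,3) -> (0,3)
Segment 3: (0,3) -> (4,3)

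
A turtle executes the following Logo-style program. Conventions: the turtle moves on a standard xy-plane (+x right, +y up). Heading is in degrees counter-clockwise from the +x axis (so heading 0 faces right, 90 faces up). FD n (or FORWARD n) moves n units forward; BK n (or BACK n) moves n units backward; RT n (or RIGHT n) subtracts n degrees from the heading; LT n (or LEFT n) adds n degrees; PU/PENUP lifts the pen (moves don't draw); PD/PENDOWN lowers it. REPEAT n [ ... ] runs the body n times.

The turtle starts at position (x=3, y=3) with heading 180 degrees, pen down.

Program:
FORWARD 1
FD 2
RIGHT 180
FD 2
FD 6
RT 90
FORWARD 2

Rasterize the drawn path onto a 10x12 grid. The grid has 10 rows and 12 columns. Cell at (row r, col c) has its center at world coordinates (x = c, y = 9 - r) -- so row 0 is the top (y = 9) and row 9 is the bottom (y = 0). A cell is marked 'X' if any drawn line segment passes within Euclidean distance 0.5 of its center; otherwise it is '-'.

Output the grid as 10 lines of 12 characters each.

Answer: ------------
------------
------------
------------
------------
------------
XXXXXXXXX---
--------X---
--------X---
------------

Derivation:
Segment 0: (3,3) -> (2,3)
Segment 1: (2,3) -> (0,3)
Segment 2: (0,3) -> (2,3)
Segment 3: (2,3) -> (8,3)
Segment 4: (8,3) -> (8,1)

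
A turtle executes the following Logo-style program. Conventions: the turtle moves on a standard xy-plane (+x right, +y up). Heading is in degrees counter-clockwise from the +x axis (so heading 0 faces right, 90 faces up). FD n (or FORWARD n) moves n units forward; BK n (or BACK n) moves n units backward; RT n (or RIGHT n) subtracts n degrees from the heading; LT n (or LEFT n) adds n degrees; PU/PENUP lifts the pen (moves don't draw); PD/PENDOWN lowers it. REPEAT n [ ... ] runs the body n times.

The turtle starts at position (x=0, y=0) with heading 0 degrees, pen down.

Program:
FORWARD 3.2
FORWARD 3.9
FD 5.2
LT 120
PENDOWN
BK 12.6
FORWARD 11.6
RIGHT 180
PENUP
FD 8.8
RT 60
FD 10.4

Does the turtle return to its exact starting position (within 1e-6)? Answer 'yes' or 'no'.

Executing turtle program step by step:
Start: pos=(0,0), heading=0, pen down
FD 3.2: (0,0) -> (3.2,0) [heading=0, draw]
FD 3.9: (3.2,0) -> (7.1,0) [heading=0, draw]
FD 5.2: (7.1,0) -> (12.3,0) [heading=0, draw]
LT 120: heading 0 -> 120
PD: pen down
BK 12.6: (12.3,0) -> (18.6,-10.912) [heading=120, draw]
FD 11.6: (18.6,-10.912) -> (12.8,-0.866) [heading=120, draw]
RT 180: heading 120 -> 300
PU: pen up
FD 8.8: (12.8,-0.866) -> (17.2,-8.487) [heading=300, move]
RT 60: heading 300 -> 240
FD 10.4: (17.2,-8.487) -> (12,-17.494) [heading=240, move]
Final: pos=(12,-17.494), heading=240, 5 segment(s) drawn

Start position: (0, 0)
Final position: (12, -17.494)
Distance = 21.214; >= 1e-6 -> NOT closed

Answer: no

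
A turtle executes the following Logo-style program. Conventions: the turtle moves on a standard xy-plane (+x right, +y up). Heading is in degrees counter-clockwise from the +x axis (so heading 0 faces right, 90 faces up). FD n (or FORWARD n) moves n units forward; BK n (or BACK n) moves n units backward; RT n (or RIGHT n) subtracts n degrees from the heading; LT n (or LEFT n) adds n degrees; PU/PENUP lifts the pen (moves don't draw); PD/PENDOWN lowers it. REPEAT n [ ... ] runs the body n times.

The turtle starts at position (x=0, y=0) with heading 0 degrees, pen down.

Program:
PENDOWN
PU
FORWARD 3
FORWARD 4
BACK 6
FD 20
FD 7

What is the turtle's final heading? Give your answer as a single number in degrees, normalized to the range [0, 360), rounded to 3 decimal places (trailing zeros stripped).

Executing turtle program step by step:
Start: pos=(0,0), heading=0, pen down
PD: pen down
PU: pen up
FD 3: (0,0) -> (3,0) [heading=0, move]
FD 4: (3,0) -> (7,0) [heading=0, move]
BK 6: (7,0) -> (1,0) [heading=0, move]
FD 20: (1,0) -> (21,0) [heading=0, move]
FD 7: (21,0) -> (28,0) [heading=0, move]
Final: pos=(28,0), heading=0, 0 segment(s) drawn

Answer: 0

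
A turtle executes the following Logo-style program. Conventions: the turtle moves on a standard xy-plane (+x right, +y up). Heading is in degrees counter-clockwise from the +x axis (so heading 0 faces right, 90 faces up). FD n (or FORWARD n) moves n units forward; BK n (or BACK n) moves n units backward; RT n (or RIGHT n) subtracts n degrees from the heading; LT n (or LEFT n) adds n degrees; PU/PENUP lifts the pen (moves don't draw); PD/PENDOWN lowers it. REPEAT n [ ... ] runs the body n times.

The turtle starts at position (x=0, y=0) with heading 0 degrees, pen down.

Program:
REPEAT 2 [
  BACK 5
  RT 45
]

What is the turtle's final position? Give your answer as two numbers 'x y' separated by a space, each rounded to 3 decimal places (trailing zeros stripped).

Answer: -8.536 3.536

Derivation:
Executing turtle program step by step:
Start: pos=(0,0), heading=0, pen down
REPEAT 2 [
  -- iteration 1/2 --
  BK 5: (0,0) -> (-5,0) [heading=0, draw]
  RT 45: heading 0 -> 315
  -- iteration 2/2 --
  BK 5: (-5,0) -> (-8.536,3.536) [heading=315, draw]
  RT 45: heading 315 -> 270
]
Final: pos=(-8.536,3.536), heading=270, 2 segment(s) drawn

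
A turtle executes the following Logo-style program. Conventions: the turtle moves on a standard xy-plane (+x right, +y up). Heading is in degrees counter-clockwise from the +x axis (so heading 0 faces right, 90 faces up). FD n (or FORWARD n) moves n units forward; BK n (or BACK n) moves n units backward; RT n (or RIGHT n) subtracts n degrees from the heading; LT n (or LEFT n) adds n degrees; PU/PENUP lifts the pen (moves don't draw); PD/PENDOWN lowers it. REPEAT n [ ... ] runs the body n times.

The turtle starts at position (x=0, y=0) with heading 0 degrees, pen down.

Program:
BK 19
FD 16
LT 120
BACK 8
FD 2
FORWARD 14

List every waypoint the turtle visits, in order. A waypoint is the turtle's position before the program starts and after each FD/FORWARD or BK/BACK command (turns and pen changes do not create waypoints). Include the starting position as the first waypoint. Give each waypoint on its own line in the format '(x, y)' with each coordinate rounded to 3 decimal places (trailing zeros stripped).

Executing turtle program step by step:
Start: pos=(0,0), heading=0, pen down
BK 19: (0,0) -> (-19,0) [heading=0, draw]
FD 16: (-19,0) -> (-3,0) [heading=0, draw]
LT 120: heading 0 -> 120
BK 8: (-3,0) -> (1,-6.928) [heading=120, draw]
FD 2: (1,-6.928) -> (0,-5.196) [heading=120, draw]
FD 14: (0,-5.196) -> (-7,6.928) [heading=120, draw]
Final: pos=(-7,6.928), heading=120, 5 segment(s) drawn
Waypoints (6 total):
(0, 0)
(-19, 0)
(-3, 0)
(1, -6.928)
(0, -5.196)
(-7, 6.928)

Answer: (0, 0)
(-19, 0)
(-3, 0)
(1, -6.928)
(0, -5.196)
(-7, 6.928)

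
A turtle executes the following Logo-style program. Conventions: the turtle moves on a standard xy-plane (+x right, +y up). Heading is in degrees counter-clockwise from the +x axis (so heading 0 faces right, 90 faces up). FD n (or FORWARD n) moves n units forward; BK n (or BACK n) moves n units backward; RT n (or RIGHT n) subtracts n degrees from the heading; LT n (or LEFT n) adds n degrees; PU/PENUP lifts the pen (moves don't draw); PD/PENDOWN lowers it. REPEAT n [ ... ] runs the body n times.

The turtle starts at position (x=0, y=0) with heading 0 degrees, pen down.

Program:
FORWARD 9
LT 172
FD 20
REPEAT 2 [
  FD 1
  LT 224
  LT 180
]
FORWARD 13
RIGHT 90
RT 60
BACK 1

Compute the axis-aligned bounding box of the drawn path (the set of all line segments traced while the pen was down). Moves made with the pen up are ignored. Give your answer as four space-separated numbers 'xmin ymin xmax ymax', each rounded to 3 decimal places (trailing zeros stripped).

Answer: -14.862 -11.407 9 2.923

Derivation:
Executing turtle program step by step:
Start: pos=(0,0), heading=0, pen down
FD 9: (0,0) -> (9,0) [heading=0, draw]
LT 172: heading 0 -> 172
FD 20: (9,0) -> (-10.805,2.783) [heading=172, draw]
REPEAT 2 [
  -- iteration 1/2 --
  FD 1: (-10.805,2.783) -> (-11.796,2.923) [heading=172, draw]
  LT 224: heading 172 -> 36
  LT 180: heading 36 -> 216
  -- iteration 2/2 --
  FD 1: (-11.796,2.923) -> (-12.605,2.335) [heading=216, draw]
  LT 224: heading 216 -> 80
  LT 180: heading 80 -> 260
]
FD 13: (-12.605,2.335) -> (-14.862,-10.468) [heading=260, draw]
RT 90: heading 260 -> 170
RT 60: heading 170 -> 110
BK 1: (-14.862,-10.468) -> (-14.52,-11.407) [heading=110, draw]
Final: pos=(-14.52,-11.407), heading=110, 6 segment(s) drawn

Segment endpoints: x in {-14.862, -14.52, -12.605, -11.796, -10.805, 0, 9}, y in {-11.407, -10.468, 0, 2.335, 2.783, 2.923}
xmin=-14.862, ymin=-11.407, xmax=9, ymax=2.923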